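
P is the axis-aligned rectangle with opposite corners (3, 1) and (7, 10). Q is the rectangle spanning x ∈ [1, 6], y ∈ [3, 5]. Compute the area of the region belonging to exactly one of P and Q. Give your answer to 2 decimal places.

34.00

|P∩Q|: x∈[3,6], y∈[3,5] → 3·2 = 6.
|P △ Q| = |P| + |Q| − 2·|P∩Q| = 36 + 10 − 12 = 34.00.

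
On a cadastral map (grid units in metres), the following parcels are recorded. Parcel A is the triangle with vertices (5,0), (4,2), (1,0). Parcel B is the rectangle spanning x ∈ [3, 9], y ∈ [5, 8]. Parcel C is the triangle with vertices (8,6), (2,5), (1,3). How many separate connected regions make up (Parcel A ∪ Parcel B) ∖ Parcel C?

2

(Parcel A ∪ Parcel B) ∖ Parcel C splits into 2 disjoint pieces (area 4, area 16.25).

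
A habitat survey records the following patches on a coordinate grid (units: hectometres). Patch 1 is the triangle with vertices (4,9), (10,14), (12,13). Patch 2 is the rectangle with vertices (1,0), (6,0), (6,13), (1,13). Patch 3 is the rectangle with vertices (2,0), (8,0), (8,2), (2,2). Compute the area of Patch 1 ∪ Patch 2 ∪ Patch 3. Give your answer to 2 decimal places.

76.33

By inclusion–exclusion:
Individual areas: |Patch 1| = 8, |Patch 2| = 65, |Patch 3| = 12.
|Patch 1∩Patch 2| = 0.6667.
|Patch 1∩Patch 3| = 0.
|Patch 2∩Patch 3|: x∈[2,6], y∈[0,2] → 4·2 = 8.
|Patch 1∩Patch 2∩Patch 3| = 0.
|Patch 1 ∪ Patch 2 ∪ Patch 3| = 85 − 8.6667 + 0 = 76.33.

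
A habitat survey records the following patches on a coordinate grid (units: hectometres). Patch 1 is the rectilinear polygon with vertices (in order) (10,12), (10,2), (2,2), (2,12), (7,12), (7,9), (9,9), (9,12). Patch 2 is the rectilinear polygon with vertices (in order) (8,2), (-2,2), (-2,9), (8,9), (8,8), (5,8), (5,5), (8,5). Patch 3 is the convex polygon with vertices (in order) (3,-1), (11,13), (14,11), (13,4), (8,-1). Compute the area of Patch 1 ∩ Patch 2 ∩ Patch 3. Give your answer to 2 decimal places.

The intersection is the polygon with vertices (8,5), (8,2), (4.714,2), (6.429,5).
By the shoelace formula its area is 7.29.

7.29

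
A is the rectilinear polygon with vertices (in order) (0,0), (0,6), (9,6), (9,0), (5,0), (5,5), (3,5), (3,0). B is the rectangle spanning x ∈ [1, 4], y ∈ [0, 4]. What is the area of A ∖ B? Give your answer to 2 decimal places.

|A| = 44, |A∩B| = 8.
|A ∖ B| = |A| − |A∩B| = 44 − 8 = 36.00.

36.00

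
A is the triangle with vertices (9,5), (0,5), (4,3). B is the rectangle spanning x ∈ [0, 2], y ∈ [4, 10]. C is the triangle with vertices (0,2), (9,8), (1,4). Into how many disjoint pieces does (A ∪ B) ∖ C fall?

2

(A ∪ B) ∖ C splits into 2 disjoint pieces (area 6.1071, area 12).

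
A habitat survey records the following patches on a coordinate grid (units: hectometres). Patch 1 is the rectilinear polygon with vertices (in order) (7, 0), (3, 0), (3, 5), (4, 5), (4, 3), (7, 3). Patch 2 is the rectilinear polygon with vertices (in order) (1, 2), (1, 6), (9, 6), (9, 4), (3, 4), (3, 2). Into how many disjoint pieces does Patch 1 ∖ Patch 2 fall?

Patch 1 ∖ Patch 2 is a single connected region.

1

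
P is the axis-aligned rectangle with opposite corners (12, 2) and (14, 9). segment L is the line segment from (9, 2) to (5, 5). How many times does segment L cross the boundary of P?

The segment lies entirely outside P and never meets its boundary.

0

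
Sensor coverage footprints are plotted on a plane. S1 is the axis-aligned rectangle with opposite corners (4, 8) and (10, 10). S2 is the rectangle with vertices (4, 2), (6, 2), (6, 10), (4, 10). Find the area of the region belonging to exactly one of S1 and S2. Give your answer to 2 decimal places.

|S1∩S2|: x∈[4,6], y∈[8,10] → 2·2 = 4.
|S1 △ S2| = |S1| + |S2| − 2·|S1∩S2| = 12 + 16 − 8 = 20.00.

20.00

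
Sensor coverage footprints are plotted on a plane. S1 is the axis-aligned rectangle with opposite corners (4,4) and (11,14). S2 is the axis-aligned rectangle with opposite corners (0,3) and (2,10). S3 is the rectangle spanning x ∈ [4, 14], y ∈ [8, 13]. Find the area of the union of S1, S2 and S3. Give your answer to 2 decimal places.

By inclusion–exclusion:
Individual areas: |S1| = 70, |S2| = 14, |S3| = 50.
|S1∩S2| = 0 (no overlap).
|S1∩S3|: x∈[4,11], y∈[8,13] → 7·5 = 35.
|S2∩S3| = 0 (no overlap).
|S1∩S2∩S3| = 0.
|S1 ∪ S2 ∪ S3| = 134 − 35 + 0 = 99.00.

99.00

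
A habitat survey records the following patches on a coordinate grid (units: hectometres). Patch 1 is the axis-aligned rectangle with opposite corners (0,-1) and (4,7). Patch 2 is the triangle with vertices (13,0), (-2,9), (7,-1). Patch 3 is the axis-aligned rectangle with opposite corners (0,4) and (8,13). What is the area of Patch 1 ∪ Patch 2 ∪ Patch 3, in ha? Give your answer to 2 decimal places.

By inclusion–exclusion:
Individual areas: |Patch 1| = 32, |Patch 2| = 34.5, |Patch 3| = 72.
|Patch 1∩Patch 2| = 7.6444.
|Patch 1∩Patch 3|: x∈[0,4], y∈[4,7] → 4·3 = 12.
|Patch 2∩Patch 3| = 8.5611.
|Patch 1∩Patch 2∩Patch 3| = 6.3944.
|Patch 1 ∪ Patch 2 ∪ Patch 3| = 138.5 − 28.2056 + 6.3944 = 116.69.

116.69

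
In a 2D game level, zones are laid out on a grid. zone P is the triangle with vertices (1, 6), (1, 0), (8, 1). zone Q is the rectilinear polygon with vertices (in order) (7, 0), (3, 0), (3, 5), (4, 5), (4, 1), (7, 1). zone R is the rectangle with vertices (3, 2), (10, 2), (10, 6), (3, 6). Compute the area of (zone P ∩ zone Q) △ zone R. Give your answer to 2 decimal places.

|zone P ∩ zone Q| = 4.9286.
|(zone P ∩ zone Q) ∩ zone R| = 2.2143.
|(zone P ∩ zone Q) △ zone R| = 4.9286 + 28 − 4.4286 = 28.50.

28.50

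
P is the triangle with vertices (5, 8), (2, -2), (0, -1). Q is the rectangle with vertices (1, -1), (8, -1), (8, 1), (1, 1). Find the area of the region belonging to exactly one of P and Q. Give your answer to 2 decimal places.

19.12

|P| = 11.5, |Q| = 14, |P∩Q| = 3.1889.
|P △ Q| = |P| + |Q| − 2·|P∩Q| = 11.5 + 14 − 6.3778 = 19.12.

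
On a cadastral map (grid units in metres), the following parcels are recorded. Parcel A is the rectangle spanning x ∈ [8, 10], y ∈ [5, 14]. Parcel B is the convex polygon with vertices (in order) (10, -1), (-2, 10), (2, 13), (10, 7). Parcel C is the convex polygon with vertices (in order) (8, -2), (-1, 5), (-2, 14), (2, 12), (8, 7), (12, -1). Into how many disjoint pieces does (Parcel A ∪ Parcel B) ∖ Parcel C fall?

(Parcel A ∪ Parcel B) ∖ Parcel C splits into 2 disjoint pieces (area 25.9, area 0.1692).

2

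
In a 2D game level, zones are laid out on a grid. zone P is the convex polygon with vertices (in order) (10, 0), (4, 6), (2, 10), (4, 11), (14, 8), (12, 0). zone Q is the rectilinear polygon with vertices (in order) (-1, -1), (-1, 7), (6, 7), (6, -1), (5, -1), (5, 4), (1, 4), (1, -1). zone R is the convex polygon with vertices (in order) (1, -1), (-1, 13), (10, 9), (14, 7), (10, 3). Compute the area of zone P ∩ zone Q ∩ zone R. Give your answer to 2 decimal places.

The intersection is the polygon with vertices (3.5,7), (6,7), (6,4), (4,6).
By the shoelace formula its area is 4.25.

4.25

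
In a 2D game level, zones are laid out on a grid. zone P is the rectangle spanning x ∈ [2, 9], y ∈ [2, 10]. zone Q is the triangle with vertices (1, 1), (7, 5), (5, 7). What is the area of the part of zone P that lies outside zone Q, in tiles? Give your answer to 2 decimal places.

|zone P| = 56, |zone P∩zone Q| = 9.5.
|zone P ∖ zone Q| = |zone P| − |zone P∩zone Q| = 56 − 9.5 = 46.50.

46.50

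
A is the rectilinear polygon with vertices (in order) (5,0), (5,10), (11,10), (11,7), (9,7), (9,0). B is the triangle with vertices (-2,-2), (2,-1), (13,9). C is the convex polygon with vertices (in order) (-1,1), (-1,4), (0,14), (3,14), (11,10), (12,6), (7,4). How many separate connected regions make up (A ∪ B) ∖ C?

(A ∪ B) ∖ C splits into 2 disjoint pieces (area 24.9258, area 0.1853).

2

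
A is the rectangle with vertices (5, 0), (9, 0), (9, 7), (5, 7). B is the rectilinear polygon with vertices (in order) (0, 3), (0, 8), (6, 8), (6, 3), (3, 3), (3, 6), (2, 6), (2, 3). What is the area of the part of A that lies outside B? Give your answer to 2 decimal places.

24.00

|A| = 28, |A∩B| = 4.
|A ∖ B| = |A| − |A∩B| = 28 − 4 = 24.00.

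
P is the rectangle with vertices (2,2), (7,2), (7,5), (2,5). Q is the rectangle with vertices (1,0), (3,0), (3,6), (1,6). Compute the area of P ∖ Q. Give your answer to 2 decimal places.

|P∩Q|: x∈[2,3], y∈[2,5] → 1·3 = 3.
|P| = 15.
|P ∖ Q| = |P| − |P∩Q| = 15 − 3 = 12.00.

12.00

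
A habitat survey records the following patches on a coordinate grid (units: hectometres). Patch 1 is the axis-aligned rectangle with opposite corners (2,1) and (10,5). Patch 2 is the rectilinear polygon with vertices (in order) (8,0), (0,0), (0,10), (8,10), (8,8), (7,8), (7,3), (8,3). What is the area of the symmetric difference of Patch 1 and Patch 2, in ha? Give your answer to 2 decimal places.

|Patch 1| = 32, |Patch 2| = 75, |Patch 1∩Patch 2| = 22.
|Patch 1 △ Patch 2| = |Patch 1| + |Patch 2| − 2·|Patch 1∩Patch 2| = 32 + 75 − 44 = 63.00.

63.00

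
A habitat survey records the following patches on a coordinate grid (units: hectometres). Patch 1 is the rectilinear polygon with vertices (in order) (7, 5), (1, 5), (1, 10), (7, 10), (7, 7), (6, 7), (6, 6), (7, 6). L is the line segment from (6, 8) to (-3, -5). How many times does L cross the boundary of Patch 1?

The segment meets the boundary at (3.923,5).

1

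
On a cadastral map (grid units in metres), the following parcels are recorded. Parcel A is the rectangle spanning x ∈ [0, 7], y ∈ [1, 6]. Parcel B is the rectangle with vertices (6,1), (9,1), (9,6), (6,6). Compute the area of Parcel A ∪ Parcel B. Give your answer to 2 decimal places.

45.00

By inclusion–exclusion:
Individual areas: |Parcel A| = 35, |Parcel B| = 15.
|Parcel A∩Parcel B|: x∈[6,7], y∈[1,6] → 1·5 = 5.
|Parcel A ∪ Parcel B| = 50 − 5 = 45.00.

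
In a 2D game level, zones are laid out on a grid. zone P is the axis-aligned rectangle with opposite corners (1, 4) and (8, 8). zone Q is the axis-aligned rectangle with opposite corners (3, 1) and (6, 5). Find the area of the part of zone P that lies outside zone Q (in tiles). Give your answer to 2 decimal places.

25.00

|zone P∩zone Q|: x∈[3,6], y∈[4,5] → 3·1 = 3.
|zone P| = 28.
|zone P ∖ zone Q| = |zone P| − |zone P∩zone Q| = 28 − 3 = 25.00.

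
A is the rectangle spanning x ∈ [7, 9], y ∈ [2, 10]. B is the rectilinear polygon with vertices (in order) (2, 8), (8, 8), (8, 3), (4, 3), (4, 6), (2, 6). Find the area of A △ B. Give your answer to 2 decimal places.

|A| = 16, |B| = 24, |A∩B| = 5.
|A △ B| = |A| + |B| − 2·|A∩B| = 16 + 24 − 10 = 30.00.

30.00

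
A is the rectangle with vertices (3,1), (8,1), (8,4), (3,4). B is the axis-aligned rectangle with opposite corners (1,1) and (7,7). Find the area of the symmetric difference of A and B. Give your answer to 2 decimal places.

27.00

|A∩B|: x∈[3,7], y∈[1,4] → 4·3 = 12.
|A △ B| = |A| + |B| − 2·|A∩B| = 15 + 36 − 24 = 27.00.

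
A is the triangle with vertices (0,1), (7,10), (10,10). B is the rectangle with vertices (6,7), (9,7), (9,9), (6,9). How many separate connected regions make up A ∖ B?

A ∖ B splits into 2 disjoint pieces (area 7.1429, area 2.8333).

2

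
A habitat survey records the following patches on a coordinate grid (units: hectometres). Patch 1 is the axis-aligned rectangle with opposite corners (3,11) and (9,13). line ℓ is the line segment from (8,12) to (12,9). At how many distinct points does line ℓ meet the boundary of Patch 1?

The segment meets the boundary at (9,11.25).

1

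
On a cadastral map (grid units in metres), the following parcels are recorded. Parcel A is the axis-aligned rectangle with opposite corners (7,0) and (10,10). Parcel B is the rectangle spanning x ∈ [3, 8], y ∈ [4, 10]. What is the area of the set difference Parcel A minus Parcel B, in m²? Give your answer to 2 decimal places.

|Parcel A∩Parcel B|: x∈[7,8], y∈[4,10] → 1·6 = 6.
|Parcel A| = 30.
|Parcel A ∖ Parcel B| = |Parcel A| − |Parcel A∩Parcel B| = 30 − 6 = 24.00.

24.00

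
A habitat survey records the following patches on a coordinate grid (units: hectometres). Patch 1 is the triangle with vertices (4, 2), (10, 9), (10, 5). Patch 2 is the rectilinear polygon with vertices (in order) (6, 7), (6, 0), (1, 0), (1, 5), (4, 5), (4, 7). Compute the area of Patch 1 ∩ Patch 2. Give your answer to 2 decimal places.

1.33

The intersection is the polygon with vertices (6,4.333), (6,3), (4,2).
By the shoelace formula its area is 1.33.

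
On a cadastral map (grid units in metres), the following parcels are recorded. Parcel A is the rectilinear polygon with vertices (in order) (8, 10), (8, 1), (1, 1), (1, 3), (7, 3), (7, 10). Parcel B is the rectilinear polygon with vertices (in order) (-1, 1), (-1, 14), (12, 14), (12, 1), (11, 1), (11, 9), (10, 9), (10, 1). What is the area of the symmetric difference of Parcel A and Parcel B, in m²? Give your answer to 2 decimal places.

140.00

|Parcel A| = 21, |Parcel B| = 161, |Parcel A∩Parcel B| = 21.
|Parcel A △ Parcel B| = |Parcel A| + |Parcel B| − 2·|Parcel A∩Parcel B| = 21 + 161 − 42 = 140.00.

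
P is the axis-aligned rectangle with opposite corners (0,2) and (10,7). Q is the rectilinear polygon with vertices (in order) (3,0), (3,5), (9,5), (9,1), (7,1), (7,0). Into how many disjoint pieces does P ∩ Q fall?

1

P ∩ Q is a single connected region.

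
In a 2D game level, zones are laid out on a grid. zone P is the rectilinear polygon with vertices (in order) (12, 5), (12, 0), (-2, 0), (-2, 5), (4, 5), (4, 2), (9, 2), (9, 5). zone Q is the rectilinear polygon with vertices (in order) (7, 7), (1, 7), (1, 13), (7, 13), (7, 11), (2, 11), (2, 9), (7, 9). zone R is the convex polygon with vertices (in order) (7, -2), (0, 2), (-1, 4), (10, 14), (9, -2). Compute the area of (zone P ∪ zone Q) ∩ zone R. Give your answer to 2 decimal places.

|zone P ∪ zone Q| = 81.
|(zone P ∪ zone Q) ∩ zone R| = 36.60.

36.60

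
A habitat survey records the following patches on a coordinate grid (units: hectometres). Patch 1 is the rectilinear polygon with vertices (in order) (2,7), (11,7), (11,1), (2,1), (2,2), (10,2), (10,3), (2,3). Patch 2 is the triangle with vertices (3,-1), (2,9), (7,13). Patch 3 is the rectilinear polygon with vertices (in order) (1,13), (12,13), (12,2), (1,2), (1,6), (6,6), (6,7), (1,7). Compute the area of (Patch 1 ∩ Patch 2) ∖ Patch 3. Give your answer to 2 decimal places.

3.86

|Patch 1 ∩ Patch 2| = 10.2214.
|(Patch 1 ∩ Patch 2) ∩ Patch 3| = 6.3643.
|(Patch 1 ∩ Patch 2) ∖ Patch 3| = 10.2214 − 6.3643 = 3.86.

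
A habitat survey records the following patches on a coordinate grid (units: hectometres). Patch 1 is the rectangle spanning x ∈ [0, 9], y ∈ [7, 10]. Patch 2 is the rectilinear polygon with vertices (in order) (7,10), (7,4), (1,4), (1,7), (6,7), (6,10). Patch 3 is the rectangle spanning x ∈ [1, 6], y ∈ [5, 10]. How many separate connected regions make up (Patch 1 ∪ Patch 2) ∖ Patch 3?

(Patch 1 ∪ Patch 2) ∖ Patch 3 splits into 2 disjoint pieces (area 17, area 3).

2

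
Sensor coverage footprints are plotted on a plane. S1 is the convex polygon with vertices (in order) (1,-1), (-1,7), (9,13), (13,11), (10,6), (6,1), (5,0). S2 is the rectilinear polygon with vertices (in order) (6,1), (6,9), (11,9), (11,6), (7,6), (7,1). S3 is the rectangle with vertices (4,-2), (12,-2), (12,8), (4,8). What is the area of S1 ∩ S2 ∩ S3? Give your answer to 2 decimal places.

13.54

The intersection is the polygon with vertices (7,6), (7,2.25), (6,1), (6,8), (11,8), (11,7.667), (10,6).
By the shoelace formula its area is 13.54.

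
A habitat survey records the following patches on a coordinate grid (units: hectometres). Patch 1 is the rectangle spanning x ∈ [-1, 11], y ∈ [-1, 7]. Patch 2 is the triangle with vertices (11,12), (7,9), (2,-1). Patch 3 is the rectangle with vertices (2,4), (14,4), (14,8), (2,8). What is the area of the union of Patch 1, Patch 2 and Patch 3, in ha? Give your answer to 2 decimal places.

121.71

By inclusion–exclusion:
Individual areas: |Patch 1| = 96, |Patch 2| = 12.5, |Patch 3| = 48.
|Patch 1∩Patch 2| = 6.1538.
|Patch 1∩Patch 3|: x∈[2,11], y∈[4,7] → 9·3 = 27.
|Patch 2∩Patch 3| = 5.3846.
|Patch 1∩Patch 2∩Patch 3| = 3.75.
|Patch 1 ∪ Patch 2 ∪ Patch 3| = 156.5 − 38.5385 + 3.75 = 121.71.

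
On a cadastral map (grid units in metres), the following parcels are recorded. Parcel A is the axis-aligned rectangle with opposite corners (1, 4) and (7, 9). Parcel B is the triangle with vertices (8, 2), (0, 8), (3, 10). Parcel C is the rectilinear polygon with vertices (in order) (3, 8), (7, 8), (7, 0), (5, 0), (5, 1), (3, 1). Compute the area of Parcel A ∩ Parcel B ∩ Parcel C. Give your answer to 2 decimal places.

The intersection is the polygon with vertices (6.75,4), (5.333,4), (3,5.75), (3,8), (4.25,8).
By the shoelace formula its area is 7.96.

7.96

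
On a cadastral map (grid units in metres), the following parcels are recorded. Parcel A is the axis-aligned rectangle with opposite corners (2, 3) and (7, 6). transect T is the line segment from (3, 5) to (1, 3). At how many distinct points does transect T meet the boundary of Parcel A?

1

The segment meets the boundary at (2,4).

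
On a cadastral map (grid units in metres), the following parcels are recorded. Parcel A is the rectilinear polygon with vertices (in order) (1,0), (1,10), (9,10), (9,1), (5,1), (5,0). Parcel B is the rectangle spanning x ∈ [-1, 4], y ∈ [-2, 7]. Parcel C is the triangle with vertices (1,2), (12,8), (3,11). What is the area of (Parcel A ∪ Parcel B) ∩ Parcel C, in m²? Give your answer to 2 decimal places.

The region (Parcel A ∪ Parcel B) ∩ Parcel C is the polygon with vertices (6,10), (9,9), (9,6.364), (1,2), (2.778,10).
By the shoelace formula its area is 37.93.

37.93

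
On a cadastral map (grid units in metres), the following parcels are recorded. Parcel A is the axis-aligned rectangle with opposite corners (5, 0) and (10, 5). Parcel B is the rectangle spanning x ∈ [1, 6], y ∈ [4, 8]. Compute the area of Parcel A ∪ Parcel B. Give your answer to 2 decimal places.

44.00

By inclusion–exclusion:
Individual areas: |Parcel A| = 25, |Parcel B| = 20.
|Parcel A∩Parcel B|: x∈[5,6], y∈[4,5] → 1·1 = 1.
|Parcel A ∪ Parcel B| = 45 − 1 = 44.00.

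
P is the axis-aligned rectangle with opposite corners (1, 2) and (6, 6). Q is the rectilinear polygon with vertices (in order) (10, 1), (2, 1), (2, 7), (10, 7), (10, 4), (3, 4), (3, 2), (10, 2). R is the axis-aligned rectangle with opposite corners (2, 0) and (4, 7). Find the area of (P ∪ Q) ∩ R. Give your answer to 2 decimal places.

12.00

The region (P ∪ Q) ∩ R is the polygon with vertices (2,1), (2,2), (2,6), (2,7), (4,7), (4,1).
By the shoelace formula its area is 12.00.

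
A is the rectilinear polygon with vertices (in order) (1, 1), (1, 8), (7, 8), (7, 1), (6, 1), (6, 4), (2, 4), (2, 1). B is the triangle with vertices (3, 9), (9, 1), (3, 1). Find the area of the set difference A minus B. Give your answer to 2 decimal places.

|A| = 30, |A∩B| = 11.9583.
|A ∖ B| = |A| − |A∩B| = 30 − 11.9583 = 18.04.

18.04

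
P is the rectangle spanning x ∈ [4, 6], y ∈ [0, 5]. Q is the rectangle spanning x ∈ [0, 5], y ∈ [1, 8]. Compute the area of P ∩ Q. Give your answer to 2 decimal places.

|P∩Q|: x∈[4,5], y∈[1,5] → 1·4 = 4.

4.00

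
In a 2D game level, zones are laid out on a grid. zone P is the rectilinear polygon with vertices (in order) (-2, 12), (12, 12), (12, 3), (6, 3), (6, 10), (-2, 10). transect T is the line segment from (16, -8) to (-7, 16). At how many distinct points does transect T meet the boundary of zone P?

The segment meets the boundary at (-2,10.783), (-1.25,10).

2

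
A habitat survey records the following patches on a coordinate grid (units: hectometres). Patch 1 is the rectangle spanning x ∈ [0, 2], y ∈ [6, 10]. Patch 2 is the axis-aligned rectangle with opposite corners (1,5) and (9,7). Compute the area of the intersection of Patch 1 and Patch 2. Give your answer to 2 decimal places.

|Patch 1∩Patch 2|: x∈[1,2], y∈[6,7] → 1·1 = 1.

1.00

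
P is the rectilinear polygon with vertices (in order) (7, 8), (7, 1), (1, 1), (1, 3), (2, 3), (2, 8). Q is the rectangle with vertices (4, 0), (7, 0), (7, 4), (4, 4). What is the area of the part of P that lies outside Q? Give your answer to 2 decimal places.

|P| = 37, |P∩Q| = 9.
|P ∖ Q| = |P| − |P∩Q| = 37 − 9 = 28.00.

28.00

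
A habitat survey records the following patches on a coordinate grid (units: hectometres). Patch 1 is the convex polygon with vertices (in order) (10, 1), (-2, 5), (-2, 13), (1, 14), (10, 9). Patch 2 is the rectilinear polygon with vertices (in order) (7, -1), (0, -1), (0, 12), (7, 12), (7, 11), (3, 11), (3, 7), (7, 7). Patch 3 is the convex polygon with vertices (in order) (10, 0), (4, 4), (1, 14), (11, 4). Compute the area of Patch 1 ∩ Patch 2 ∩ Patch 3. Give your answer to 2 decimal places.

17.12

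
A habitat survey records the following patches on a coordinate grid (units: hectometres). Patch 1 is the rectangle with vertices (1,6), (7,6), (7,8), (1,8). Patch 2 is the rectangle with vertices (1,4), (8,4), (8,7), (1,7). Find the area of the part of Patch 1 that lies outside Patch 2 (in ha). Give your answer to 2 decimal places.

|Patch 1∩Patch 2|: x∈[1,7], y∈[6,7] → 6·1 = 6.
|Patch 1| = 12.
|Patch 1 ∖ Patch 2| = |Patch 1| − |Patch 1∩Patch 2| = 12 − 6 = 6.00.

6.00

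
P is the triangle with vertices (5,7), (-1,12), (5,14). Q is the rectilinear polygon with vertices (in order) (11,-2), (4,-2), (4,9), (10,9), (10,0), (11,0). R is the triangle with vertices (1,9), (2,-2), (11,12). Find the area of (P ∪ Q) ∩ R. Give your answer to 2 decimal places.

The region (P ∪ Q) ∩ R is the polygon with vertices (5,9), (9.071,9), (4,1.111), (4,7.833), (2.176,9.353), (5,10.2).
By the shoelace formula its area is 22.94.

22.94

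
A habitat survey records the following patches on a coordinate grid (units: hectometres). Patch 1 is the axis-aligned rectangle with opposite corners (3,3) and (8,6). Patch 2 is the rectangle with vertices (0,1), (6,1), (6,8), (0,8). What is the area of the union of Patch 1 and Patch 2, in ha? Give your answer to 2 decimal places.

By inclusion–exclusion:
Individual areas: |Patch 1| = 15, |Patch 2| = 42.
|Patch 1∩Patch 2|: x∈[3,6], y∈[3,6] → 3·3 = 9.
|Patch 1 ∪ Patch 2| = 57 − 9 = 48.00.

48.00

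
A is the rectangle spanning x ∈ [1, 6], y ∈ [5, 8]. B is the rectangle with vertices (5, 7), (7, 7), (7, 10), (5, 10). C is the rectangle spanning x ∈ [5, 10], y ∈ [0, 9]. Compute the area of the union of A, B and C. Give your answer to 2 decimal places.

By inclusion–exclusion:
Individual areas: |A| = 15, |B| = 6, |C| = 45.
|A∩B|: x∈[5,6], y∈[7,8] → 1·1 = 1.
|A∩C|: x∈[5,6], y∈[5,8] → 1·3 = 3.
|B∩C|: x∈[5,7], y∈[7,9] → 2·2 = 4.
|A∩B∩C| = 1.
|A ∪ B ∪ C| = 66 − 8 + 1 = 59.00.

59.00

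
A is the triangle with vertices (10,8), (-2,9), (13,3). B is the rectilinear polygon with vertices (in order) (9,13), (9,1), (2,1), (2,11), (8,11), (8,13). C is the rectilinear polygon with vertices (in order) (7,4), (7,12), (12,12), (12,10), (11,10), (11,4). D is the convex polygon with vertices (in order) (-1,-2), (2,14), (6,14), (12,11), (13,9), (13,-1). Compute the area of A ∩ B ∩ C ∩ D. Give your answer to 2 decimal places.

The intersection is the polygon with vertices (7,5.4), (7,8.25), (9,8.083), (9,4.6).
By the shoelace formula its area is 6.33.

6.33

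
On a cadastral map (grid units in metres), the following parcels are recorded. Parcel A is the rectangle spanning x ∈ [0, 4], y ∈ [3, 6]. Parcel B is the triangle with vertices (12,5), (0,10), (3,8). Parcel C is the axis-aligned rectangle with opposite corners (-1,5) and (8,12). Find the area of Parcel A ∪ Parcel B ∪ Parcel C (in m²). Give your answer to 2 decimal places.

By inclusion–exclusion:
Individual areas: |Parcel A| = 12, |Parcel B| = 4.5, |Parcel C| = 63.
|Parcel A∩Parcel B| = 0.
|Parcel A∩Parcel C|: x∈[0,4], y∈[5,6] → 4·1 = 4.
|Parcel B∩Parcel C| = 3.8333.
|Parcel A∩Parcel B∩Parcel C| = 0.
|Parcel A ∪ Parcel B ∪ Parcel C| = 79.5 − 7.8333 + 0 = 71.67.

71.67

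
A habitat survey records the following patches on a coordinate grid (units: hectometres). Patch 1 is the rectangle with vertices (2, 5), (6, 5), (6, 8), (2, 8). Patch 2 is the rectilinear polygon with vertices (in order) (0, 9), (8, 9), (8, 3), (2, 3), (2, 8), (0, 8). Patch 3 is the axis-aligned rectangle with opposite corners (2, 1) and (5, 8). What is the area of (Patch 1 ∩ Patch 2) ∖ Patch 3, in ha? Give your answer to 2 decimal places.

|Patch 1 ∩ Patch 2| = 12.
|(Patch 1 ∩ Patch 2) ∩ Patch 3| = 9.
|(Patch 1 ∩ Patch 2) ∖ Patch 3| = 12 − 9 = 3.00.

3.00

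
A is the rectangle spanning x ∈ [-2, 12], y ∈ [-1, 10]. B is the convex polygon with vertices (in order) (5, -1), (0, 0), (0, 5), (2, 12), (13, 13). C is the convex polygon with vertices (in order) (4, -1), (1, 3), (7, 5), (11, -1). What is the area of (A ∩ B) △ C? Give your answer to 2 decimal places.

76.81

|A ∩ B| = 83.5.
|(A ∩ B) ∩ C| = 21.3439.
|(A ∩ B) △ C| = 83.5 + 36 − 42.6878 = 76.81.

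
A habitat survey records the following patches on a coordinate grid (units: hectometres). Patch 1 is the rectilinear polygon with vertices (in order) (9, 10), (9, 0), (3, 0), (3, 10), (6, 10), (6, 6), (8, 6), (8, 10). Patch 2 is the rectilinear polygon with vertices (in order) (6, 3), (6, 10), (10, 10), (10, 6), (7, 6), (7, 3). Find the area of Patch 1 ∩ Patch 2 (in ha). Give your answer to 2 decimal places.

7.00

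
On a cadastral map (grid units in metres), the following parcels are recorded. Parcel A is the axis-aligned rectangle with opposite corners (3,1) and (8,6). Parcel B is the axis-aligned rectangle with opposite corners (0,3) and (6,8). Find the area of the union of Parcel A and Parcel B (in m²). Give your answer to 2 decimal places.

By inclusion–exclusion:
Individual areas: |Parcel A| = 25, |Parcel B| = 30.
|Parcel A∩Parcel B|: x∈[3,6], y∈[3,6] → 3·3 = 9.
|Parcel A ∪ Parcel B| = 55 − 9 = 46.00.

46.00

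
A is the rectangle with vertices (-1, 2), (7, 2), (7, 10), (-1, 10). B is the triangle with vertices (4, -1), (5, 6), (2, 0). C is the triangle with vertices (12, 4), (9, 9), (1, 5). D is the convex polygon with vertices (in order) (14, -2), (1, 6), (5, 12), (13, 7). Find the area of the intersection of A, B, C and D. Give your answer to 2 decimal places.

The intersection is the polygon with vertices (4.808,4.654), (4.348,4.696), (5,6).
By the shoelace formula its area is 0.31.

0.31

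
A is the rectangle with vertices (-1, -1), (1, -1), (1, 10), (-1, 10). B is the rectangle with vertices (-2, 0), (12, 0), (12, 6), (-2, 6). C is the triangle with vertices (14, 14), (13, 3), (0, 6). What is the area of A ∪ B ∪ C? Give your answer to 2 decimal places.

By inclusion–exclusion:
Individual areas: |A| = 22, |B| = 84, |C| = 73.
|A∩B|: x∈[-1,1], y∈[0,6] → 2·6 = 12.
|A∩C| = 0.4011.
|B∩C| = 16.6154.
|A∩B∩C| = 0.1154.
|A ∪ B ∪ C| = 179 − 29.0165 + 0.1154 = 150.10.

150.10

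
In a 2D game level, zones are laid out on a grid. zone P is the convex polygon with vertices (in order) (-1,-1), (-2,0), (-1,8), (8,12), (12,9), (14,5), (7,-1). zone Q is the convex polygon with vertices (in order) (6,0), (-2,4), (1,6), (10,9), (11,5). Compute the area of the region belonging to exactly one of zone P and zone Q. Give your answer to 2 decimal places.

|zone P| = 144.5, |zone Q| = 61, |zone P∩zone Q| = 60.8503.
|zone P △ zone Q| = |zone P| + |zone Q| − 2·|zone P∩zone Q| = 144.5 + 61 − 121.7005 = 83.80.

83.80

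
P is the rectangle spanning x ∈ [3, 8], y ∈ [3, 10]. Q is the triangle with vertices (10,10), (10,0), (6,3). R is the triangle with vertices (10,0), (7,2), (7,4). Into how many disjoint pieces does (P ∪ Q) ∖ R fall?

(P ∪ Q) ∖ R is a single connected region.

1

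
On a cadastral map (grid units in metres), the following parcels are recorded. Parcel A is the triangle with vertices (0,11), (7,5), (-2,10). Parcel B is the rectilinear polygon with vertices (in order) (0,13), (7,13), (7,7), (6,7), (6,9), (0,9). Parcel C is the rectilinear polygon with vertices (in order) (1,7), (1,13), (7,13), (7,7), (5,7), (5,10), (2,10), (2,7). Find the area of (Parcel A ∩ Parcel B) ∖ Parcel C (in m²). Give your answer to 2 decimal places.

|Parcel A ∩ Parcel B| = 2.3333.
|(Parcel A ∩ Parcel B) ∩ Parcel C| = 0.7143.
|(Parcel A ∩ Parcel B) ∖ Parcel C| = 2.3333 − 0.7143 = 1.62.

1.62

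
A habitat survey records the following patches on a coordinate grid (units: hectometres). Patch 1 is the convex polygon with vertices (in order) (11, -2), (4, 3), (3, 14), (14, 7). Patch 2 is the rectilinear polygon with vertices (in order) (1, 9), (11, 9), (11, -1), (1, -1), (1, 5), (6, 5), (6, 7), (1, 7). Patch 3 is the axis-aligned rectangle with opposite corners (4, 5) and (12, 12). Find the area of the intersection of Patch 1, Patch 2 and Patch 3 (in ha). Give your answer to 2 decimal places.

23.99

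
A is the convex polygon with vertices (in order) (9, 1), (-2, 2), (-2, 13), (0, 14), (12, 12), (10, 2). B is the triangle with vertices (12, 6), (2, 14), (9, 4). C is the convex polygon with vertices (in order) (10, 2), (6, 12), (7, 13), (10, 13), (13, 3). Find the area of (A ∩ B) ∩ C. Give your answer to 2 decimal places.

The region (A ∩ B) ∩ C is the polygon with vertices (10.966,6.828), (10.615,5.077), (9.158,4.105), (6.706,10.235).
By the shoelace formula its area is 9.98.

9.98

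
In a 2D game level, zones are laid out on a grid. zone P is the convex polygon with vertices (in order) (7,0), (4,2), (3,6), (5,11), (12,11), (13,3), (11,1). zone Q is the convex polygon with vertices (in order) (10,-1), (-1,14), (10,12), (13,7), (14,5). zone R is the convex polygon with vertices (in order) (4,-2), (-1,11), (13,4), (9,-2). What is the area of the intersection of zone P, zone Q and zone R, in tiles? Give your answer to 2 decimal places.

31.09

The intersection is the polygon with vertices (12.895,3.842), (11,1), (8.915,0.479), (3.659,7.647), (4,8.5), (12.867,4.067).
By the shoelace formula its area is 31.09.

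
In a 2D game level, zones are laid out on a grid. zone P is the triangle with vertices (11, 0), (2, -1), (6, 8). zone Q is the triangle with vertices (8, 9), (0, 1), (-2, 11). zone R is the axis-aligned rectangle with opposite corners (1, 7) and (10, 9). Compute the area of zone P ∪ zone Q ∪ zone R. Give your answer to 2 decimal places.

91.79

By inclusion–exclusion:
Individual areas: |zone P| = 38.5, |zone Q| = 48, |zone R| = 18.
|zone P∩zone Q| = 0.5923.
|zone P∩zone R| = 0.5347.
|zone Q∩zone R| = 12.
|zone P∩zone Q∩zone R| = 0.4145.
|zone P ∪ zone Q ∪ zone R| = 104.5 − 13.127 + 0.4145 = 91.79.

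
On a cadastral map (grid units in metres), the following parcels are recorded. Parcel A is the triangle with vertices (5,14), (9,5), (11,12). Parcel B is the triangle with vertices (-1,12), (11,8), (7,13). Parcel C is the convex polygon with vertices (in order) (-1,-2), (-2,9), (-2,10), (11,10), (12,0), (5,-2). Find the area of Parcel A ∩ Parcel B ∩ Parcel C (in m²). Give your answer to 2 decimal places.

3.38

The intersection is the polygon with vertices (10.158,9.053), (9.957,8.348), (7.087,9.304), (6.778,10), (9.4,10).
By the shoelace formula its area is 3.38.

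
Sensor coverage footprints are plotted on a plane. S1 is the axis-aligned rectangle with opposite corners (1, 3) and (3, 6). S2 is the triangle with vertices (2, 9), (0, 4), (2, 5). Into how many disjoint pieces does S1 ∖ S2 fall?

1

S1 ∖ S2 is a single connected region.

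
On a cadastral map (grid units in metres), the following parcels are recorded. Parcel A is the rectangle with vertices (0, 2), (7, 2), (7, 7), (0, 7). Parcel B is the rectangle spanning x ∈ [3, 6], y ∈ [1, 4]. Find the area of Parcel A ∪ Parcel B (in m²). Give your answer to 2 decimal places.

38.00

By inclusion–exclusion:
Individual areas: |Parcel A| = 35, |Parcel B| = 9.
|Parcel A∩Parcel B|: x∈[3,6], y∈[2,4] → 3·2 = 6.
|Parcel A ∪ Parcel B| = 44 − 6 = 38.00.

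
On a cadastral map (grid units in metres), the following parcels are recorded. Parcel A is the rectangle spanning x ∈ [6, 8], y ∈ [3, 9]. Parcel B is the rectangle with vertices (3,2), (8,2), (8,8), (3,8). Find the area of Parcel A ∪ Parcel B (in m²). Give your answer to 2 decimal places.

By inclusion–exclusion:
Individual areas: |Parcel A| = 12, |Parcel B| = 30.
|Parcel A∩Parcel B|: x∈[6,8], y∈[3,8] → 2·5 = 10.
|Parcel A ∪ Parcel B| = 42 − 10 = 32.00.

32.00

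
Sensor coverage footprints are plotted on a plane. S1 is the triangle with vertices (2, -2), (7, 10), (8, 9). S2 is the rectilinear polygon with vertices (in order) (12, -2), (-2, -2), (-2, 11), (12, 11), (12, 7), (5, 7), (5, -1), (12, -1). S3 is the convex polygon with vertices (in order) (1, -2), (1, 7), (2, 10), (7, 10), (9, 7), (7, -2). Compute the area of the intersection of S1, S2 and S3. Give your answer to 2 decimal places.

5.62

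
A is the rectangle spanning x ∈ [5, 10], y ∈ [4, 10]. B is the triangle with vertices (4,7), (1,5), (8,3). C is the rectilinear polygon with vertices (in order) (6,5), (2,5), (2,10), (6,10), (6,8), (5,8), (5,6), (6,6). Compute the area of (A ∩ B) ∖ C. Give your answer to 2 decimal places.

1.50

|A ∩ B| = 2.
|(A ∩ B) ∩ C| = 0.5.
|(A ∩ B) ∖ C| = 2 − 0.5 = 1.50.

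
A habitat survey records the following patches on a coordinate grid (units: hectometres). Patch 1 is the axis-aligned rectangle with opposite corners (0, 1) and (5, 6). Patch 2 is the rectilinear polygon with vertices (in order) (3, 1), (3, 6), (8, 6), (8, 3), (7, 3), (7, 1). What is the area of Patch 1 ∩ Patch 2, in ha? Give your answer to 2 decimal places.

The intersection is the polygon with vertices (5,1), (3,1), (3,6), (5,6).
By the shoelace formula its area is 10.00.

10.00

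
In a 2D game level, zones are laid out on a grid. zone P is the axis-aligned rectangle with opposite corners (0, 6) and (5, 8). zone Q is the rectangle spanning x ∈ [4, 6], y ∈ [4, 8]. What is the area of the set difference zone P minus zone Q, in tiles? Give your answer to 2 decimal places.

|zone P∩zone Q|: x∈[4,5], y∈[6,8] → 1·2 = 2.
|zone P| = 10.
|zone P ∖ zone Q| = |zone P| − |zone P∩zone Q| = 10 − 2 = 8.00.

8.00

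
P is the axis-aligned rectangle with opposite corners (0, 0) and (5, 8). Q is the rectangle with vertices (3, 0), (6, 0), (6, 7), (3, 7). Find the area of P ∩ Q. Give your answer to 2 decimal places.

14.00

|P∩Q|: x∈[3,5], y∈[0,7] → 2·7 = 14.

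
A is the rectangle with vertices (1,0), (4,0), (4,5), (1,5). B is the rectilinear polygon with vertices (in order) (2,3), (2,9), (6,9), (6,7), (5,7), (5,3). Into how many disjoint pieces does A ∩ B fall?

1

A ∩ B is a single connected region.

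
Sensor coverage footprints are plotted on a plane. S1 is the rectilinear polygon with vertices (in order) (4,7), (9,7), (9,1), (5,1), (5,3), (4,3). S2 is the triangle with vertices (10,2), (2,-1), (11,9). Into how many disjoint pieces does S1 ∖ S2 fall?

2

S1 ∖ S2 splits into 2 disjoint pieces (area 13.7778, area 0.5208).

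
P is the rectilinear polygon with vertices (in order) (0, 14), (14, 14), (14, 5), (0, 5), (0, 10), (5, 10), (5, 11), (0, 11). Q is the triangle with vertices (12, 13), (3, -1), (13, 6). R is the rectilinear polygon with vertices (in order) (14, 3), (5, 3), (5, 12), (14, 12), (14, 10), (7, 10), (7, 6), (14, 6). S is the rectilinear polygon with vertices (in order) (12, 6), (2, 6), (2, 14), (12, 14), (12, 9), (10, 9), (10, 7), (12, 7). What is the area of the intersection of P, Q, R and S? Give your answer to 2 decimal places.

2.57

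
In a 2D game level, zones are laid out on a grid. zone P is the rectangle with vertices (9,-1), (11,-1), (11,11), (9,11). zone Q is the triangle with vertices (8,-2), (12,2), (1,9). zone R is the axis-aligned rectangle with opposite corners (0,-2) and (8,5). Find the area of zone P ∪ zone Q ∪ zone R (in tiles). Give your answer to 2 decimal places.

94.03

By inclusion–exclusion:
Individual areas: |zone P| = 24, |zone Q| = 36, |zone R| = 56.
|zone P∩zone Q| = 6.5455.
|zone P∩zone R| = 0 (no overlap).
|zone Q∩zone R| = 15.4286.
|zone P∩zone Q∩zone R| = 0.
|zone P ∪ zone Q ∪ zone R| = 116 − 21.974 + 0 = 94.03.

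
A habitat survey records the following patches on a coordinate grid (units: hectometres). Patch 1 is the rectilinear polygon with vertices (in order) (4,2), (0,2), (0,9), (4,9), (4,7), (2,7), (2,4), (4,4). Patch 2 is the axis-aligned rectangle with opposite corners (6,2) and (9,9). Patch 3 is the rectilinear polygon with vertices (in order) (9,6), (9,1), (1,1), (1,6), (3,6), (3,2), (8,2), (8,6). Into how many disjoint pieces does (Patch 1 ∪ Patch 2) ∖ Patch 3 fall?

3

(Patch 1 ∪ Patch 2) ∖ Patch 3 splits into 3 disjoint pieces (area 2, area 14, area 17).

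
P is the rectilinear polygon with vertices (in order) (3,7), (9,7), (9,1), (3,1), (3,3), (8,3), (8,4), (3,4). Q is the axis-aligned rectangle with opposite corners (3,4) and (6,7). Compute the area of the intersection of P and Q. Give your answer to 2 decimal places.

9.00

The intersection is the polygon with vertices (6,7), (6,4), (3,4), (3,7).
By the shoelace formula its area is 9.00.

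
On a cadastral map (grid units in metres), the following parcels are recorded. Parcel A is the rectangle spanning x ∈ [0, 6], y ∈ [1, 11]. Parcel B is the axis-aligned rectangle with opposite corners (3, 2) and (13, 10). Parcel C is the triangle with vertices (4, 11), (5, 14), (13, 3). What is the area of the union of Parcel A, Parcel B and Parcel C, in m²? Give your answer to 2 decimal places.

By inclusion–exclusion:
Individual areas: |Parcel A| = 60, |Parcel B| = 80, |Parcel C| = 17.5.
|Parcel A∩Parcel B|: x∈[3,6], y∈[2,10] → 3·8 = 24.
|Parcel A∩Parcel C| = 1.7778.
|Parcel B∩Parcel C| = 9.7443.
|Parcel A∩Parcel B∩Parcel C| = 0.3403.
|Parcel A ∪ Parcel B ∪ Parcel C| = 157.5 − 35.5221 + 0.3403 = 122.32.

122.32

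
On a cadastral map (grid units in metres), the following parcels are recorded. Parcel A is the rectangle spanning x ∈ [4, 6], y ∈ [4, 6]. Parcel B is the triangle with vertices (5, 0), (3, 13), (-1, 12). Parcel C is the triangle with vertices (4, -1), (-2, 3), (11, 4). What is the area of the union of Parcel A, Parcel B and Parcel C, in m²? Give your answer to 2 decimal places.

57.48

By inclusion–exclusion:
Individual areas: |Parcel A| = 4, |Parcel B| = 27, |Parcel C| = 29.
|Parcel A∩Parcel B| = 0.4615.
|Parcel A∩Parcel C| = 0.
|Parcel B∩Parcel C| = 2.0624.
|Parcel A∩Parcel B∩Parcel C| = 0.
|Parcel A ∪ Parcel B ∪ Parcel C| = 60 − 2.5239 + 0 = 57.48.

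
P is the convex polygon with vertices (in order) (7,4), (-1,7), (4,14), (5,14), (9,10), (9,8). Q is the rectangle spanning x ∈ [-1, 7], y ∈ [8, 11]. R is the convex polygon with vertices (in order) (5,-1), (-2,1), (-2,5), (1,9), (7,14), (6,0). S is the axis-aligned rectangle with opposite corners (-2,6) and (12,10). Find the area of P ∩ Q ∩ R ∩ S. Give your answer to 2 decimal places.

11.06

The intersection is the polygon with vertices (6.571,8), (0.25,8), (1,9), (2.2,10), (6.714,10).
By the shoelace formula its area is 11.06.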